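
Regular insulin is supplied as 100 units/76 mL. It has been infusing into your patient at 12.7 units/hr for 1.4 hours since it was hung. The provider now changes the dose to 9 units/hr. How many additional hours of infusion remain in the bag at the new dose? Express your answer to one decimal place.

Initial rate:
Concentration = 100 units ÷ 76 mL = 1.315789 units/mL
Rate = 12.7 units/hr ÷ 1.315789 units/mL = 9.652 mL/hr
Volume infused so far = 9.652 mL/hr × 1.4 hr = 13.5128 mL
Volume remaining = 76 − 13.5128 = 62.4872 mL
New rate:
Rate = 9 units/hr ÷ 1.315789 units/mL = 6.84 mL/hr
Time remaining = 62.4872 mL ÷ 6.84 mL/hr = 9.135556 hr

9.1 hours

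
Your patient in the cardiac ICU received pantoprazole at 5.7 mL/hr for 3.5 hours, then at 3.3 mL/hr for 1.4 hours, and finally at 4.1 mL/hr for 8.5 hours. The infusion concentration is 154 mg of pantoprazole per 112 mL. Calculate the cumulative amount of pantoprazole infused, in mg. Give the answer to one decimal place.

Concentration = 154 mg ÷ 112 mL = 1.375 mg/mL
Stage 1: 5.7 mL/hr × 3.5 hr = 19.95 mL → 19.95 mL × 1.375 mg/mL = 27.43125 mg
Stage 2: 3.3 mL/hr × 1.4 hr = 4.62 mL → 4.62 mL × 1.375 mg/mL = 6.3525 mg
Stage 3: 4.1 mL/hr × 8.5 hr = 34.85 mL → 34.85 mL × 1.375 mg/mL = 47.91875 mg
Total = 27.43125 + 6.3525 + 47.91875 = 81.7025 mg

81.7 mg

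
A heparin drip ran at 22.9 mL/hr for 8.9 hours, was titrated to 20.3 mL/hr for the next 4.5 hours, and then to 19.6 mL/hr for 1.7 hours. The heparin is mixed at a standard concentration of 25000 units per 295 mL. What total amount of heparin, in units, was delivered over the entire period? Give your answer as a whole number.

Concentration = 25000 units ÷ 295 mL = 84.74576 units/mL
Stage 1: 22.9 mL/hr × 8.9 hr = 203.81 mL → 203.81 mL × 84.74576 units/mL = 17272.03 units
Stage 2: 20.3 mL/hr × 4.5 hr = 91.35 mL → 91.35 mL × 84.74576 units/mL = 7741.525 units
Stage 3: 19.6 mL/hr × 1.7 hr = 33.32 mL → 33.32 mL × 84.74576 units/mL = 2823.729 units
Total = 17272.03 + 7741.525 + 2823.729 = 27837.29 units

27837 units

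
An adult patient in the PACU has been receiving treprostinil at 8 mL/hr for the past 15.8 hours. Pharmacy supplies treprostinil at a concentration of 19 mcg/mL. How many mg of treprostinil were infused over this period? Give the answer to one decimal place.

2.4 mg

Concentration = 19 mcg/mL = 19000 ng/mL
Drug rate = 8 mL/hr × 19000 ng/mL = 152000 ng/hr
Total = 152000 ng/hr × 15.8 hr = 2401600 ng = 2.4016 mg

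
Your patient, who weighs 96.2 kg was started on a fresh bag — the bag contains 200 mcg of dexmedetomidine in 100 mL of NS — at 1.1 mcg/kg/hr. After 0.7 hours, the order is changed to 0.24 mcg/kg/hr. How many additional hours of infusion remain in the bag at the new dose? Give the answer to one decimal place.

5.5 hours

Initial rate:
Dose = 1.1 mcg/kg/hr × 96.2 kg = 105.82 mcg/hr
Concentration = 200 mcg ÷ 100 mL = 2 mcg/mL
Rate = 105.82 mcg/hr ÷ 2 mcg/mL = 52.91 mL/hr
Volume infused so far = 52.91 mL/hr × 0.7 hr = 37.037 mL
Volume remaining = 100 − 37.037 = 62.963 mL
New rate:
Dose = 0.24 mcg/kg/hr × 96.2 kg = 23.088 mcg/hr
Rate = 23.088 mcg/hr ÷ 2 mcg/mL = 11.544 mL/hr
Time remaining = 62.963 mL ÷ 11.544 mL/hr = 5.454175 hr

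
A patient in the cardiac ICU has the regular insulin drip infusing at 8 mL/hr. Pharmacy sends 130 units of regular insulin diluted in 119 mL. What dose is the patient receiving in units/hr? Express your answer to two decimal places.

8.74 units/hr

Concentration = 130 units ÷ 119 mL = 1.092437 units/mL
Drug rate = 8 mL/hr × 1.092437 units/mL = 8.739496 units/hr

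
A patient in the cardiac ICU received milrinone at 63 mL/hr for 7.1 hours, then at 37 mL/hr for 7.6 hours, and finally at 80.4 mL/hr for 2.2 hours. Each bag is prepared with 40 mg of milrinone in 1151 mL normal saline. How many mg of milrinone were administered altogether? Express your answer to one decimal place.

31.5 mg

Concentration = 40 mg ÷ 1151 mL = 0.03475239 mg/mL
Stage 1: 63 mL/hr × 7.1 hr = 447.3 mL → 447.3 mL × 0.03475239 mg/mL = 15.54474 mg
Stage 2: 37 mL/hr × 7.6 hr = 281.2 mL → 281.2 mL × 0.03475239 mg/mL = 9.772372 mg
Stage 3: 80.4 mL/hr × 2.2 hr = 176.88 mL → 176.88 mL × 0.03475239 mg/mL = 6.147003 mg
Total = 15.54474 + 9.772372 + 6.147003 = 31.46412 mg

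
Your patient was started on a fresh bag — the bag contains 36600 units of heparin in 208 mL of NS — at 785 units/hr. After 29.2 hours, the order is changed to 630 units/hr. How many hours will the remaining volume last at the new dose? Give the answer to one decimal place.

21.7 hours

Initial rate:
Concentration = 36600 units ÷ 208 mL = 175.9615 units/mL
Rate = 785 units/hr ÷ 175.9615 units/mL = 4.461202 mL/hr
Volume infused so far = 4.461202 mL/hr × 29.2 hr = 130.2671 mL
Volume remaining = 208 − 130.2671 = 77.7329 mL
New rate:
Rate = 630 units/hr ÷ 175.9615 units/mL = 3.580328 mL/hr
Time remaining = 77.7329 mL ÷ 3.580328 mL/hr = 21.71111 hr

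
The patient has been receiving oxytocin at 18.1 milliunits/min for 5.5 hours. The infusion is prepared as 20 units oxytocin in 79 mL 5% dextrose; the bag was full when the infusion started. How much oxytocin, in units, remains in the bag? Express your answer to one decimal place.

14.0 units

18.1 milliunits/min × 60 min/hr = 1086 milliunits/hr
Concentration = 20 units ÷ 79 mL = 0.2531646 units/mL = 253.1646 milliunits/mL
Rate = 1086 milliunits/hr ÷ 253.1646 milliunits/mL = 4.2897 mL/hr
Volume infused = 4.2897 mL/hr × 5.5 hr = 23.59335 mL
Volume remaining = 79 − 23.59335 = 55.40665 mL
Drug remaining = 55.40665 mL × 253.1646 milliunits/mL = 14027 milliunits = 14.027 units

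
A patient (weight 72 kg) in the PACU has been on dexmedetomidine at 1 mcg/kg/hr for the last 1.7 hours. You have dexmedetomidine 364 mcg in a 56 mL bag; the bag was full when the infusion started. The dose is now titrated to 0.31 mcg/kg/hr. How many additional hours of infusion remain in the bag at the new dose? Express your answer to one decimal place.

Initial rate:
Dose = 1 mcg/kg/hr × 72 kg = 72 mcg/hr
Concentration = 364 mcg ÷ 56 mL = 6.5 mcg/mL
Rate = 72 mcg/hr ÷ 6.5 mcg/mL = 11.07692 mL/hr
Volume infused so far = 11.07692 mL/hr × 1.7 hr = 18.83077 mL
Volume remaining = 56 − 18.83077 = 37.16923 mL
New rate:
Dose = 0.31 mcg/kg/hr × 72 kg = 22.32 mcg/hr
Rate = 22.32 mcg/hr ÷ 6.5 mcg/mL = 3.433846 mL/hr
Time remaining = 37.16923 mL ÷ 3.433846 mL/hr = 10.82437 hr

10.8 hours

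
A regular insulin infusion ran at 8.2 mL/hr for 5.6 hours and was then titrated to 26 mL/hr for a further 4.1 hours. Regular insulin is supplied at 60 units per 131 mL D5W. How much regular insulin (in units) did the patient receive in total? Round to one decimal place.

69.9 units

Concentration = 60 units ÷ 131 mL = 0.4580153 units/mL
Stage 1: 8.2 mL/hr × 5.6 hr = 45.92 mL → 45.92 mL × 0.4580153 units/mL = 21.03206 units
Stage 2: 26 mL/hr × 4.1 hr = 106.6 mL → 106.6 mL × 0.4580153 units/mL = 48.82443 units
Total = 21.03206 + 48.82443 = 69.85649 units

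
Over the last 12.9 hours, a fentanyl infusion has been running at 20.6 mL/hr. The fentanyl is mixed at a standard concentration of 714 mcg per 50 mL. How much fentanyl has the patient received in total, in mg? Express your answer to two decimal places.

Concentration = 714 mcg ÷ 50 mL = 14.28 mcg/mL
Drug rate = 20.6 mL/hr × 14.28 mcg/mL = 294.168 mcg/hr
Total = 294.168 mcg/hr × 12.9 hr = 3794.767 mcg = 3.794767 mg

3.79 mg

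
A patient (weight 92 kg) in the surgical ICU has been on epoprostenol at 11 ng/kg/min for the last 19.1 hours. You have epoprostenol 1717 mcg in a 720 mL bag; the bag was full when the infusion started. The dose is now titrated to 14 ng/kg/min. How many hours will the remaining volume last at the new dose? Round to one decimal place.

Initial rate:
Dose = 11 ng/kg/min × 92 kg = 1012 ng/min
1012 ng/min × 60 min/hr = 60720 ng/hr
Concentration = 1717 mcg ÷ 720 mL = 2.384722 mcg/mL = 2384.722 ng/mL
Rate = 60720 ng/hr ÷ 2384.722 ng/mL = 25.46209 mL/hr
Volume infused so far = 25.46209 mL/hr × 19.1 hr = 486.3258 mL
Volume remaining = 720 − 486.3258 = 233.6742 mL
New rate:
Dose = 14 ng/kg/min × 92 kg = 1288 ng/min
1288 ng/min × 60 min/hr = 77280 ng/hr
Rate = 77280 ng/hr ÷ 2384.722 ng/mL = 32.40629 mL/hr
Time remaining = 233.6742 mL ÷ 32.40629 mL/hr = 7.210766 hr

7.2 hours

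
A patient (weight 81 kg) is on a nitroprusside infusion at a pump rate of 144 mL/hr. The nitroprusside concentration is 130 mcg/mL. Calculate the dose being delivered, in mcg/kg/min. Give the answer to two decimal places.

Drug rate = 144 mL/hr × 130 mcg/mL = 18720 mcg/hr
18720 mcg/hr ÷ 60 min/hr = 312 mcg/min
312 mcg/min ÷ 81 kg = 3.851852 mcg/kg/min

3.85 mcg/kg/min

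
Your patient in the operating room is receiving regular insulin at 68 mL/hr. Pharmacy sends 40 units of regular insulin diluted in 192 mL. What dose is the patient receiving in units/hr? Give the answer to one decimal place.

14.2 units/hr

Concentration = 40 units ÷ 192 mL = 0.2083333 units/mL
Drug rate = 68 mL/hr × 0.2083333 units/mL = 14.16667 units/hr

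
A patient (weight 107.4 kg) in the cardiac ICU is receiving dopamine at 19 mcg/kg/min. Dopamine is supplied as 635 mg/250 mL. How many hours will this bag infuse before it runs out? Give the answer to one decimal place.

Dose = 19 mcg/kg/min × 107.4 kg = 2040.6 mcg/min
2040.6 mcg/min × 60 min/hr = 122436 mcg/hr
Concentration = 635 mg ÷ 250 mL = 2.54 mg/mL = 2540 mcg/mL
Rate = 122436 mcg/hr ÷ 2540 mcg/mL = 48.20315 mL/hr
Duration = 250 mL ÷ 48.20315 mL/hr = 5.186383 hr

5.2 hours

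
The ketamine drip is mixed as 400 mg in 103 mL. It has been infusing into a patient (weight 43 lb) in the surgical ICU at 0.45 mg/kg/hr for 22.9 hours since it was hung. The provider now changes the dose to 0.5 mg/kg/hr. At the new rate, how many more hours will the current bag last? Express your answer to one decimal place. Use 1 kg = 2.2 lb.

20.3 hours

Initial rate:
Weight = 43 lb ÷ 2.2 lb/kg = 19.54545 kg
Dose = 0.45 mg/kg/hr × 19.54545 kg = 8.795455 mg/hr
Concentration = 400 mg ÷ 103 mL = 3.883495 mg/mL
Rate = 8.795455 mg/hr ÷ 3.883495 mg/mL = 2.26483 mL/hr
Volume infused so far = 2.26483 mL/hr × 22.9 hr = 51.8646 mL
Volume remaining = 103 − 51.8646 = 51.1354 mL
New rate:
Dose = 0.5 mg/kg/hr × 19.54545 kg = 9.772727 mg/hr
Rate = 9.772727 mg/hr ÷ 3.883495 mg/mL = 2.516477 mL/hr
Time remaining = 51.1354 mL ÷ 2.516477 mL/hr = 20.32023 hr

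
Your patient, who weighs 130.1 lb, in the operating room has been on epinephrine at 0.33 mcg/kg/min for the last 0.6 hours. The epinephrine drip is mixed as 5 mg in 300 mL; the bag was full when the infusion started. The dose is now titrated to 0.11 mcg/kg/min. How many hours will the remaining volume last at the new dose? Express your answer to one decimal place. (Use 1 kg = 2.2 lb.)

Initial rate:
Weight = 130.1 lb ÷ 2.2 lb/kg = 59.13636 kg
Dose = 0.33 mcg/kg/min × 59.13636 kg = 19.515 mcg/min
19.515 mcg/min × 60 min/hr = 1170.9 mcg/hr
Concentration = 5 mg ÷ 300 mL = 0.01666667 mg/mL = 16.66667 mcg/mL
Rate = 1170.9 mcg/hr ÷ 16.66667 mcg/mL = 70.254 mL/hr
Volume infused so far = 70.254 mL/hr × 0.6 hr = 42.1524 mL
Volume remaining = 300 − 42.1524 = 257.8476 mL
New rate:
Dose = 0.11 mcg/kg/min × 59.13636 kg = 6.505 mcg/min
6.505 mcg/min × 60 min/hr = 390.3 mcg/hr
Rate = 390.3 mcg/hr ÷ 16.66667 mcg/mL = 23.418 mL/hr
Time remaining = 257.8476 mL ÷ 23.418 mL/hr = 11.01066 hr

11.0 hours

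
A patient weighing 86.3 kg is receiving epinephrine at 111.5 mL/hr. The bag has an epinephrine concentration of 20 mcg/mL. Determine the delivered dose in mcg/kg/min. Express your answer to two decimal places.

0.43 mcg/kg/min

Drug rate = 111.5 mL/hr × 20 mcg/mL = 2230 mcg/hr
2230 mcg/hr ÷ 60 min/hr = 37.16667 mcg/min
37.16667 mcg/min ÷ 86.3 kg = 0.4306682 mcg/kg/min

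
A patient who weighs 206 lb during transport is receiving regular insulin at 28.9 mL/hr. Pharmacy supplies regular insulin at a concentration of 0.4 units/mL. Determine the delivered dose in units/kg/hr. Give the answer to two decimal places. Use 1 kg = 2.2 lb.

0.12 units/kg/hr

Weight = 206 lb ÷ 2.2 lb/kg = 93.63636 kg
Drug rate = 28.9 mL/hr × 0.4 units/mL = 11.56 units/hr
11.56 units/hr ÷ 93.63636 kg = 0.1234563 units/kg/hr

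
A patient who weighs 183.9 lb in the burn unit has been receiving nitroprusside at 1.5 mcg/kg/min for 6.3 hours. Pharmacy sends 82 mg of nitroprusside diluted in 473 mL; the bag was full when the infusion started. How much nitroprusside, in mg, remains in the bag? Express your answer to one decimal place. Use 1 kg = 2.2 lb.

34.6 mg

Weight = 183.9 lb ÷ 2.2 lb/kg = 83.59091 kg
Dose = 1.5 mcg/kg/min × 83.59091 kg = 125.3864 mcg/min
125.3864 mcg/min × 60 min/hr = 7523.182 mcg/hr
Concentration = 82 mg ÷ 473 mL = 0.1733615 mg/mL = 173.3615 mcg/mL
Rate = 7523.182 mcg/hr ÷ 173.3615 mcg/mL = 43.39591 mL/hr
Volume infused = 43.39591 mL/hr × 6.3 hr = 273.3943 mL
Volume remaining = 473 − 273.3943 = 199.6057 mL
Drug remaining = 199.6057 mL × 173.3615 mcg/mL = 34603.95 mcg = 34.60395 mg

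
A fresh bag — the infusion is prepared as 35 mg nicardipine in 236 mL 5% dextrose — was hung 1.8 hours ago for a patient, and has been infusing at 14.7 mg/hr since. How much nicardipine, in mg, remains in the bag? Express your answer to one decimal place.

8.5 mg

Concentration = 35 mg ÷ 236 mL = 0.1483051 mg/mL
Rate = 14.7 mg/hr ÷ 0.1483051 mg/mL = 99.12 mL/hr
Volume infused = 99.12 mL/hr × 1.8 hr = 178.416 mL
Volume remaining = 236 − 178.416 = 57.584 mL
Drug remaining = 57.584 mL × 0.1483051 mg/mL = 8.54 mg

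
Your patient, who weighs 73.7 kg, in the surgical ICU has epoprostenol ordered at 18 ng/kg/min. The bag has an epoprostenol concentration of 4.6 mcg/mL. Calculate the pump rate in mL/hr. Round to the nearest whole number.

Dose = 18 ng/kg/min × 73.7 kg = 1326.6 ng/min
1326.6 ng/min × 60 min/hr = 79596 ng/hr
Concentration = 4.6 mcg/mL = 4600 ng/mL
Rate = 79596 ng/hr ÷ 4600 ng/mL = 17.30348 mL/hr

17 mL/hr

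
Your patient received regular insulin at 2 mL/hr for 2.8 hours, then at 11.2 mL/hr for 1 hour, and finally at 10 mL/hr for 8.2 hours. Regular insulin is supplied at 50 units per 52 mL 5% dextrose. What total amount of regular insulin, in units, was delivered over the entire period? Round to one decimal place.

95.0 units

Concentration = 50 units ÷ 52 mL = 0.9615385 units/mL
Stage 1: 2 mL/hr × 2.8 hr = 5.6 mL → 5.6 mL × 0.9615385 units/mL = 5.384615 units
Stage 2: 11.2 mL/hr × 1 hr = 11.2 mL → 11.2 mL × 0.9615385 units/mL = 10.76923 units
Stage 3: 10 mL/hr × 8.2 hr = 82 mL → 82 mL × 0.9615385 units/mL = 78.84615 units
Total = 5.384615 + 10.76923 + 78.84615 = 95 units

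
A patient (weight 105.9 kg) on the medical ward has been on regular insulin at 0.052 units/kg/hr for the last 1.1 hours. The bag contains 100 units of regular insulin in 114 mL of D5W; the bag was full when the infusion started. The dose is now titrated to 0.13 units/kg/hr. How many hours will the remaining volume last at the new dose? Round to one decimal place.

6.8 hours

Initial rate:
Dose = 0.052 units/kg/hr × 105.9 kg = 5.5068 units/hr
Concentration = 100 units ÷ 114 mL = 0.877193 units/mL
Rate = 5.5068 units/hr ÷ 0.877193 units/mL = 6.277752 mL/hr
Volume infused so far = 6.277752 mL/hr × 1.1 hr = 6.905527 mL
Volume remaining = 114 − 6.905527 = 107.0945 mL
New rate:
Dose = 0.13 units/kg/hr × 105.9 kg = 13.767 units/hr
Rate = 13.767 units/hr ÷ 0.877193 units/mL = 15.69438 mL/hr
Time remaining = 107.0945 mL ÷ 15.69438 mL/hr = 6.823747 hr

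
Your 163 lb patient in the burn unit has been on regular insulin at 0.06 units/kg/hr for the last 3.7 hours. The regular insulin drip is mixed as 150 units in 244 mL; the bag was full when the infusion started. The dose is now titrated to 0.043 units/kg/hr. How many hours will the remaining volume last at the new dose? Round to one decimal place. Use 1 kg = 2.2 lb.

41.9 hours

Initial rate:
Weight = 163 lb ÷ 2.2 lb/kg = 74.09091 kg
Dose = 0.06 units/kg/hr × 74.09091 kg = 4.445455 units/hr
Concentration = 150 units ÷ 244 mL = 0.6147541 units/mL
Rate = 4.445455 units/hr ÷ 0.6147541 units/mL = 7.231273 mL/hr
Volume infused so far = 7.231273 mL/hr × 3.7 hr = 26.75571 mL
Volume remaining = 244 − 26.75571 = 217.2443 mL
New rate:
Dose = 0.043 units/kg/hr × 74.09091 kg = 3.185909 units/hr
Rate = 3.185909 units/hr ÷ 0.6147541 units/mL = 5.182412 mL/hr
Time remaining = 217.2443 mL ÷ 5.182412 mL/hr = 41.91953 hr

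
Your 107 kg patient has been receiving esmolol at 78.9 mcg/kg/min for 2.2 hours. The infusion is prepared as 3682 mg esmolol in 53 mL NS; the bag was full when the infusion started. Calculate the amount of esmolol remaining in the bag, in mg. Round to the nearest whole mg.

2568 mg

Dose = 78.9 mcg/kg/min × 107 kg = 8442.3 mcg/min
8442.3 mcg/min × 60 min/hr = 506538 mcg/hr
Concentration = 3682 mg ÷ 53 mL = 69.4717 mg/mL = 69471.7 mcg/mL
Rate = 506538 mcg/hr ÷ 69471.7 mcg/mL = 7.291286 mL/hr
Volume infused = 7.291286 mL/hr × 2.2 hr = 16.04083 mL
Volume remaining = 53 − 16.04083 = 36.95917 mL
Drug remaining = 36.95917 mL × 69471.7 mcg/mL = 2567616 mcg = 2567.616 mg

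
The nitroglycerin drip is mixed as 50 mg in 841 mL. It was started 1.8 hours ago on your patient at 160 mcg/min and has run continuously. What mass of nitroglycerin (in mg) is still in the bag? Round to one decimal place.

160 mcg/min × 60 min/hr = 9600 mcg/hr
Concentration = 50 mg ÷ 841 mL = 0.05945303 mg/mL = 59.45303 mcg/mL
Rate = 9600 mcg/hr ÷ 59.45303 mcg/mL = 161.472 mL/hr
Volume infused = 161.472 mL/hr × 1.8 hr = 290.6496 mL
Volume remaining = 841 − 290.6496 = 550.3504 mL
Drug remaining = 550.3504 mL × 59.45303 mcg/mL = 32720 mcg = 32.72 mg

32.7 mg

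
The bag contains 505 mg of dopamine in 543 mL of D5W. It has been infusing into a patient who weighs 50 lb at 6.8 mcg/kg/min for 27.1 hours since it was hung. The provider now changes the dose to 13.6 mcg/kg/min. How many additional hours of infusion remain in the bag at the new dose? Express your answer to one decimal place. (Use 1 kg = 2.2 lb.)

13.7 hours

Initial rate:
Weight = 50 lb ÷ 2.2 lb/kg = 22.72727 kg
Dose = 6.8 mcg/kg/min × 22.72727 kg = 154.5455 mcg/min
154.5455 mcg/min × 60 min/hr = 9272.727 mcg/hr
Concentration = 505 mg ÷ 543 mL = 0.9300184 mg/mL = 930.0184 mcg/mL
Rate = 9272.727 mcg/hr ÷ 930.0184 mcg/mL = 9.970477 mL/hr
Volume infused so far = 9.970477 mL/hr × 27.1 hr = 270.1999 mL
Volume remaining = 543 − 270.1999 = 272.8001 mL
New rate:
Dose = 13.6 mcg/kg/min × 22.72727 kg = 309.0909 mcg/min
309.0909 mcg/min × 60 min/hr = 18545.45 mcg/hr
Rate = 18545.45 mcg/hr ÷ 930.0184 mcg/mL = 19.94095 mL/hr
Time remaining = 272.8001 mL ÷ 19.94095 mL/hr = 13.68039 hr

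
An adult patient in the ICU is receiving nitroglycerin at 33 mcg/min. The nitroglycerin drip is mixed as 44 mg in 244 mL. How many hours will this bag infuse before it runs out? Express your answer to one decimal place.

22.2 hours

33 mcg/min × 60 min/hr = 1980 mcg/hr
Concentration = 44 mg ÷ 244 mL = 0.1803279 mg/mL = 180.3279 mcg/mL
Rate = 1980 mcg/hr ÷ 180.3279 mcg/mL = 10.98 mL/hr
Duration = 244 mL ÷ 10.98 mL/hr = 22.22222 hr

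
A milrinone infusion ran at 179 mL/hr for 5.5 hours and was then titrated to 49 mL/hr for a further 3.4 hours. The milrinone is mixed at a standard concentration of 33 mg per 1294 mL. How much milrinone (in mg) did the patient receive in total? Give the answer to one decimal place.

Concentration = 33 mg ÷ 1294 mL = 0.02550232 mg/mL
Stage 1: 179 mL/hr × 5.5 hr = 984.5 mL → 984.5 mL × 0.02550232 mg/mL = 25.10703 mg
Stage 2: 49 mL/hr × 3.4 hr = 166.6 mL → 166.6 mL × 0.02550232 mg/mL = 4.248686 mg
Total = 25.10703 + 4.248686 = 29.35572 mg

29.4 mg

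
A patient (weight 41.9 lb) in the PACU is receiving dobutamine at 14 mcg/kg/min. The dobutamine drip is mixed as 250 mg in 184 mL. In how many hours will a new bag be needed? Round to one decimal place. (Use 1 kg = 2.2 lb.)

Weight = 41.9 lb ÷ 2.2 lb/kg = 19.04545 kg
Dose = 14 mcg/kg/min × 19.04545 kg = 266.6364 mcg/min
266.6364 mcg/min × 60 min/hr = 15998.18 mcg/hr
Concentration = 250 mg ÷ 184 mL = 1.358696 mg/mL = 1358.696 mcg/mL
Rate = 15998.18 mcg/hr ÷ 1358.696 mcg/mL = 11.77466 mL/hr
Duration = 184 mL ÷ 11.77466 mL/hr = 15.62678 hr

15.6 hours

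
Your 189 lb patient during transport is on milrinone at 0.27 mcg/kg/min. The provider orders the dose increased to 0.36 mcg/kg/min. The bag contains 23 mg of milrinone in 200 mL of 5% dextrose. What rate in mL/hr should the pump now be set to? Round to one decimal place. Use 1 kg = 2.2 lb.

Weight = 189 lb ÷ 2.2 lb/kg = 85.90909 kg
Dose = 0.36 mcg/kg/min × 85.90909 kg = 30.92727 mcg/min
30.92727 mcg/min × 60 min/hr = 1855.636 mcg/hr
Concentration = 23 mg ÷ 200 mL = 0.115 mg/mL = 115 mcg/mL
Rate = 1855.636 mcg/hr ÷ 115 mcg/mL = 16.13597 mL/hr

16.1 mL/hr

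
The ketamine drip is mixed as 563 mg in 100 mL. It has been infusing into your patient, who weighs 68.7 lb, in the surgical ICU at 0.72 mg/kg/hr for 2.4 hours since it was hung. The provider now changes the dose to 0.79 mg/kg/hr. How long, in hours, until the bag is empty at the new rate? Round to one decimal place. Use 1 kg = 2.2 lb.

20.6 hours

Initial rate:
Weight = 68.7 lb ÷ 2.2 lb/kg = 31.22727 kg
Dose = 0.72 mg/kg/hr × 31.22727 kg = 22.48364 mg/hr
Concentration = 563 mg ÷ 100 mL = 5.63 mg/mL
Rate = 22.48364 mg/hr ÷ 5.63 mg/mL = 3.993541 mL/hr
Volume infused so far = 3.993541 mL/hr × 2.4 hr = 9.584499 mL
Volume remaining = 100 − 9.584499 = 90.4155 mL
New rate:
Dose = 0.79 mg/kg/hr × 31.22727 kg = 24.66955 mg/hr
Rate = 24.66955 mg/hr ÷ 5.63 mg/mL = 4.381802 mL/hr
Time remaining = 90.4155 mL ÷ 4.381802 mL/hr = 20.63432 hr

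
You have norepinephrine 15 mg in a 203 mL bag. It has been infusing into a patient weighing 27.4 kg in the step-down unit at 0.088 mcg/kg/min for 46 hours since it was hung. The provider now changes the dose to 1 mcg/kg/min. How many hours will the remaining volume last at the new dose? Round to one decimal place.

5.1 hours

Initial rate:
Dose = 0.088 mcg/kg/min × 27.4 kg = 2.4112 mcg/min
2.4112 mcg/min × 60 min/hr = 144.672 mcg/hr
Concentration = 15 mg ÷ 203 mL = 0.07389163 mg/mL = 73.89163 mcg/mL
Rate = 144.672 mcg/hr ÷ 73.89163 mcg/mL = 1.957894 mL/hr
Volume infused so far = 1.957894 mL/hr × 46 hr = 90.06314 mL
Volume remaining = 203 − 90.06314 = 112.9369 mL
New rate:
Dose = 1 mcg/kg/min × 27.4 kg = 27.4 mcg/min
27.4 mcg/min × 60 min/hr = 1644 mcg/hr
Rate = 1644 mcg/hr ÷ 73.89163 mcg/mL = 22.2488 mL/hr
Time remaining = 112.9369 mL ÷ 22.2488 mL/hr = 5.076088 hr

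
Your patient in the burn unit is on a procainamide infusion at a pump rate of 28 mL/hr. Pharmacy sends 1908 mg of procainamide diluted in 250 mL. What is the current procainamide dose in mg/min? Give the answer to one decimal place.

Concentration = 1908 mg ÷ 250 mL = 7.632 mg/mL
Drug rate = 28 mL/hr × 7.632 mg/mL = 213.696 mg/hr
213.696 mg/hr ÷ 60 min/hr = 3.5616 mg/min

3.6 mg/min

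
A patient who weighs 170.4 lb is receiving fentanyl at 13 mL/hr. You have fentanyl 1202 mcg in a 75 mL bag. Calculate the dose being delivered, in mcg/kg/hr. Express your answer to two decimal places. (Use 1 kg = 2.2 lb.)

Weight = 170.4 lb ÷ 2.2 lb/kg = 77.45455 kg
Concentration = 1202 mcg ÷ 75 mL = 16.02667 mcg/mL
Drug rate = 13 mL/hr × 16.02667 mcg/mL = 208.3467 mcg/hr
208.3467 mcg/hr ÷ 77.45455 kg = 2.689922 mcg/kg/hr

2.69 mcg/kg/hr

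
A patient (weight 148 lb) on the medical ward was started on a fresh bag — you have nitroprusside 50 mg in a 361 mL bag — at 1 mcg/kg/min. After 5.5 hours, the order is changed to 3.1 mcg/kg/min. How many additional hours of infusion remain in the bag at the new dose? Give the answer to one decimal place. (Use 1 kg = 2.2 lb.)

2.2 hours

Initial rate:
Weight = 148 lb ÷ 2.2 lb/kg = 67.27273 kg
Dose = 1 mcg/kg/min × 67.27273 kg = 67.27273 mcg/min
67.27273 mcg/min × 60 min/hr = 4036.364 mcg/hr
Concentration = 50 mg ÷ 361 mL = 0.1385042 mg/mL = 138.5042 mcg/mL
Rate = 4036.364 mcg/hr ÷ 138.5042 mcg/mL = 29.14255 mL/hr
Volume infused so far = 29.14255 mL/hr × 5.5 hr = 160.284 mL
Volume remaining = 361 − 160.284 = 200.716 mL
New rate:
Dose = 3.1 mcg/kg/min × 67.27273 kg = 208.5455 mcg/min
208.5455 mcg/min × 60 min/hr = 12512.73 mcg/hr
Rate = 12512.73 mcg/hr ÷ 138.5042 mcg/mL = 90.34189 mL/hr
Time remaining = 200.716 mL ÷ 90.34189 mL/hr = 2.221738 hr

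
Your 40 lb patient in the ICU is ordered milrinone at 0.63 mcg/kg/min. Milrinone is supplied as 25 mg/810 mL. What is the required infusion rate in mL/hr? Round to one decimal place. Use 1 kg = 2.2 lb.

Weight = 40 lb ÷ 2.2 lb/kg = 18.18182 kg
Dose = 0.63 mcg/kg/min × 18.18182 kg = 11.45455 mcg/min
11.45455 mcg/min × 60 min/hr = 687.2727 mcg/hr
Concentration = 25 mg ÷ 810 mL = 0.0308642 mg/mL = 30.8642 mcg/mL
Rate = 687.2727 mcg/hr ÷ 30.8642 mcg/mL = 22.26764 mL/hr

22.3 mL/hr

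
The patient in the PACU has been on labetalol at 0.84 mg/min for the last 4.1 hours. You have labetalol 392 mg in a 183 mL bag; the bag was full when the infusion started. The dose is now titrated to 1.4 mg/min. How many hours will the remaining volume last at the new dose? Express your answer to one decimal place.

2.2 hours

Initial rate:
0.84 mg/min × 60 min/hr = 50.4 mg/hr
Concentration = 392 mg ÷ 183 mL = 2.142077 mg/mL
Rate = 50.4 mg/hr ÷ 2.142077 mg/mL = 23.52857 mL/hr
Volume infused so far = 23.52857 mL/hr × 4.1 hr = 96.46714 mL
Volume remaining = 183 − 96.46714 = 86.53286 mL
New rate:
1.4 mg/min × 60 min/hr = 84 mg/hr
Rate = 84 mg/hr ÷ 2.142077 mg/mL = 39.21429 mL/hr
Time remaining = 86.53286 mL ÷ 39.21429 mL/hr = 2.206667 hr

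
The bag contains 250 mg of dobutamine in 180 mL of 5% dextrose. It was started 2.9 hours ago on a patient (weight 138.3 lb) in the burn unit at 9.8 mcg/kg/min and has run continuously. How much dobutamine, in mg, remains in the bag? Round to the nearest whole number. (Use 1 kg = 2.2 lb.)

Weight = 138.3 lb ÷ 2.2 lb/kg = 62.86364 kg
Dose = 9.8 mcg/kg/min × 62.86364 kg = 616.0636 mcg/min
616.0636 mcg/min × 60 min/hr = 36963.82 mcg/hr
Concentration = 250 mg ÷ 180 mL = 1.388889 mg/mL = 1388.889 mcg/mL
Rate = 36963.82 mcg/hr ÷ 1388.889 mcg/mL = 26.61395 mL/hr
Volume infused = 26.61395 mL/hr × 2.9 hr = 77.18045 mL
Volume remaining = 180 − 77.18045 = 102.8195 mL
Drug remaining = 102.8195 mL × 1388.889 mcg/mL = 142804.9 mcg = 142.8049 mg

143 mg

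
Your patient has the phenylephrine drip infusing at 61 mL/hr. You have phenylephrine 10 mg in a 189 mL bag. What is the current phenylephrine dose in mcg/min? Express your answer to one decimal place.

Concentration = 10 mg ÷ 189 mL = 0.05291005 mg/mL = 52.91005 mcg/mL
Drug rate = 61 mL/hr × 52.91005 mcg/mL = 3227.513 mcg/hr
3227.513 mcg/hr ÷ 60 min/hr = 53.79189 mcg/min

53.8 mcg/min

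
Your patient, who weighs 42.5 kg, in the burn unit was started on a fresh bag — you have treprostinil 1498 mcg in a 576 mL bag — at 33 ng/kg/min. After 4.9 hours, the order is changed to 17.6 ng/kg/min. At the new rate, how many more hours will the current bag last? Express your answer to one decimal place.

Initial rate:
Dose = 33 ng/kg/min × 42.5 kg = 1402.5 ng/min
1402.5 ng/min × 60 min/hr = 84150 ng/hr
Concentration = 1498 mcg ÷ 576 mL = 2.600694 mcg/mL = 2600.694 ng/mL
Rate = 84150 ng/hr ÷ 2600.694 ng/mL = 32.35674 mL/hr
Volume infused so far = 32.35674 mL/hr × 4.9 hr = 158.548 mL
Volume remaining = 576 − 158.548 = 417.452 mL
New rate:
Dose = 17.6 ng/kg/min × 42.5 kg = 748 ng/min
748 ng/min × 60 min/hr = 44880 ng/hr
Rate = 44880 ng/hr ÷ 2600.694 ng/mL = 17.25693 mL/hr
Time remaining = 417.452 mL ÷ 17.25693 mL/hr = 24.1904 hr

24.2 hours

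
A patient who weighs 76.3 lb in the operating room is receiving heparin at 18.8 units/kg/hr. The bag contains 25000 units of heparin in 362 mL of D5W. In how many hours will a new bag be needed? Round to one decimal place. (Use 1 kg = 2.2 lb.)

Weight = 76.3 lb ÷ 2.2 lb/kg = 34.68182 kg
Dose = 18.8 units/kg/hr × 34.68182 kg = 652.0182 units/hr
Concentration = 25000 units ÷ 362 mL = 69.06077 units/mL
Rate = 652.0182 units/hr ÷ 69.06077 units/mL = 9.441223 mL/hr
Duration = 362 mL ÷ 9.441223 mL/hr = 38.34249 hr

38.3 hours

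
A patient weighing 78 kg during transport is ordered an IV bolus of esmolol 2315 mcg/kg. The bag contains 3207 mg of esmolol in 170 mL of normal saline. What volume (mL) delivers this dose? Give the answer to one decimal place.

Dose = 2315 mcg/kg × 78 kg = 180570 mcg
Concentration = 3207 mg ÷ 170 mL = 18.86471 mg/mL = 18864.71 mcg/mL
Volume = 180570 mcg ÷ 18864.71 mcg/mL = 9.571843 mL

9.6 mL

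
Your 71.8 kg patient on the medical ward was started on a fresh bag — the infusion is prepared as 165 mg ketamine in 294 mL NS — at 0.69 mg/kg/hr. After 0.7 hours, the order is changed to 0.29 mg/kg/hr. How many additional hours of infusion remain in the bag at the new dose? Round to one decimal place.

6.3 hours

Initial rate:
Dose = 0.69 mg/kg/hr × 71.8 kg = 49.542 mg/hr
Concentration = 165 mg ÷ 294 mL = 0.5612245 mg/mL
Rate = 49.542 mg/hr ÷ 0.5612245 mg/mL = 88.27484 mL/hr
Volume infused so far = 88.27484 mL/hr × 0.7 hr = 61.79239 mL
Volume remaining = 294 − 61.79239 = 232.2076 mL
New rate:
Dose = 0.29 mg/kg/hr × 71.8 kg = 20.822 mg/hr
Rate = 20.822 mg/hr ÷ 0.5612245 mg/mL = 37.10102 mL/hr
Time remaining = 232.2076 mL ÷ 37.10102 mL/hr = 6.258794 hr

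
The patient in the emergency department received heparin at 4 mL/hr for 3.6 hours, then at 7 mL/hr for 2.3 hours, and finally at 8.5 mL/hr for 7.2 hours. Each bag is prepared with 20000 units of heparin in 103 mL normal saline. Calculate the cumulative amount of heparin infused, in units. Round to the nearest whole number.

17806 units

Concentration = 20000 units ÷ 103 mL = 194.1748 units/mL
Stage 1: 4 mL/hr × 3.6 hr = 14.4 mL → 14.4 mL × 194.1748 units/mL = 2796.117 units
Stage 2: 7 mL/hr × 2.3 hr = 16.1 mL → 16.1 mL × 194.1748 units/mL = 3126.214 units
Stage 3: 8.5 mL/hr × 7.2 hr = 61.2 mL → 61.2 mL × 194.1748 units/mL = 11883.5 units
Total = 2796.117 + 3126.214 + 11883.5 = 17805.83 units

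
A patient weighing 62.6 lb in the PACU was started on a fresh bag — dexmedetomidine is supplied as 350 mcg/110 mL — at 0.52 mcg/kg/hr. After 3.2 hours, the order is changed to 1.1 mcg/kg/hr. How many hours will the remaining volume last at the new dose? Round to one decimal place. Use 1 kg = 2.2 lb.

Initial rate:
Weight = 62.6 lb ÷ 2.2 lb/kg = 28.45455 kg
Dose = 0.52 mcg/kg/hr × 28.45455 kg = 14.79636 mcg/hr
Concentration = 350 mcg ÷ 110 mL = 3.181818 mcg/mL
Rate = 14.79636 mcg/hr ÷ 3.181818 mcg/mL = 4.650286 mL/hr
Volume infused so far = 4.650286 mL/hr × 3.2 hr = 14.88091 mL
Volume remaining = 110 − 14.88091 = 95.11909 mL
New rate:
Dose = 1.1 mcg/kg/hr × 28.45455 kg = 31.3 mcg/hr
Rate = 31.3 mcg/hr ÷ 3.181818 mcg/mL = 9.837143 mL/hr
Time remaining = 95.11909 mL ÷ 9.837143 mL/hr = 9.669381 hr

9.7 hours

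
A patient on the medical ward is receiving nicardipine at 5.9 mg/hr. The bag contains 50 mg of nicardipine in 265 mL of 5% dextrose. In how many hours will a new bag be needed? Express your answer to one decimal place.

Concentration = 50 mg ÷ 265 mL = 0.1886792 mg/mL
Rate = 5.9 mg/hr ÷ 0.1886792 mg/mL = 31.27 mL/hr
Duration = 265 mL ÷ 31.27 mL/hr = 8.474576 hr

8.5 hours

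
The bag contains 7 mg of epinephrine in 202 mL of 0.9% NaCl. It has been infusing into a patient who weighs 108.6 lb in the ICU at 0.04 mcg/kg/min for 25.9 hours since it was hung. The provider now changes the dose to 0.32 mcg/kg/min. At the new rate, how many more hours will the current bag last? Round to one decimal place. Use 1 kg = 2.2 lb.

Initial rate:
Weight = 108.6 lb ÷ 2.2 lb/kg = 49.36364 kg
Dose = 0.04 mcg/kg/min × 49.36364 kg = 1.974545 mcg/min
1.974545 mcg/min × 60 min/hr = 118.4727 mcg/hr
Concentration = 7 mg ÷ 202 mL = 0.03465347 mg/mL = 34.65347 mcg/mL
Rate = 118.4727 mcg/hr ÷ 34.65347 mcg/mL = 3.418784 mL/hr
Volume infused so far = 3.418784 mL/hr × 25.9 hr = 88.54652 mL
Volume remaining = 202 − 88.54652 = 113.4535 mL
New rate:
Dose = 0.32 mcg/kg/min × 49.36364 kg = 15.79636 mcg/min
15.79636 mcg/min × 60 min/hr = 947.7818 mcg/hr
Rate = 947.7818 mcg/hr ÷ 34.65347 mcg/mL = 27.35028 mL/hr
Time remaining = 113.4535 mL ÷ 27.35028 mL/hr = 4.148166 hr

4.1 hours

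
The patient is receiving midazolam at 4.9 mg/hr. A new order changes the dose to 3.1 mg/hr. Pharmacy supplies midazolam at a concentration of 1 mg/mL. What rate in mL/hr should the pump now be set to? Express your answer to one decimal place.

Rate = 3.1 mg/hr ÷ 1 mg/mL = 3.1 mL/hr

3.1 mL/hr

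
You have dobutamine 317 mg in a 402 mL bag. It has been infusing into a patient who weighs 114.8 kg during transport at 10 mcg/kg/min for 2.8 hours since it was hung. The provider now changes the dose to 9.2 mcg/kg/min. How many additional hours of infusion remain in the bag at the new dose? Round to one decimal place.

Initial rate:
Dose = 10 mcg/kg/min × 114.8 kg = 1148 mcg/min
1148 mcg/min × 60 min/hr = 68880 mcg/hr
Concentration = 317 mg ÷ 402 mL = 0.7885572 mg/mL = 788.5572 mcg/mL
Rate = 68880 mcg/hr ÷ 788.5572 mcg/mL = 87.3494 mL/hr
Volume infused so far = 87.3494 mL/hr × 2.8 hr = 244.5783 mL
Volume remaining = 402 − 244.5783 = 157.4217 mL
New rate:
Dose = 9.2 mcg/kg/min × 114.8 kg = 1056.16 mcg/min
1056.16 mcg/min × 60 min/hr = 63369.6 mcg/hr
Rate = 63369.6 mcg/hr ÷ 788.5572 mcg/mL = 80.36145 mL/hr
Time remaining = 157.4217 mL ÷ 80.36145 mL/hr = 1.95892 hr

2.0 hours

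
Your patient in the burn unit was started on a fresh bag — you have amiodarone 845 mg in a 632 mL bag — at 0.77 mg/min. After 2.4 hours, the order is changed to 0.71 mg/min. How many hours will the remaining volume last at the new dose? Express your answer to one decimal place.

Initial rate:
0.77 mg/min × 60 min/hr = 46.2 mg/hr
Concentration = 845 mg ÷ 632 mL = 1.337025 mg/mL
Rate = 46.2 mg/hr ÷ 1.337025 mg/mL = 34.55432 mL/hr
Volume infused so far = 34.55432 mL/hr × 2.4 hr = 82.93037 mL
Volume remaining = 632 − 82.93037 = 549.0696 mL
New rate:
0.71 mg/min × 60 min/hr = 42.6 mg/hr
Rate = 42.6 mg/hr ÷ 1.337025 mg/mL = 31.86178 mL/hr
Time remaining = 549.0696 mL ÷ 31.86178 mL/hr = 17.23286 hr

17.2 hours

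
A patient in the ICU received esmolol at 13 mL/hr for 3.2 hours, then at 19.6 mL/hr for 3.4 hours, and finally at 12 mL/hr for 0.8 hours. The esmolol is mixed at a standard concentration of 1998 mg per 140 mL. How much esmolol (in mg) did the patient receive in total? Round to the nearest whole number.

Concentration = 1998 mg ÷ 140 mL = 14.27143 mg/mL
Stage 1: 13 mL/hr × 3.2 hr = 41.6 mL → 41.6 mL × 14.27143 mg/mL = 593.6914 mg
Stage 2: 19.6 mL/hr × 3.4 hr = 66.64 mL → 66.64 mL × 14.27143 mg/mL = 951.048 mg
Stage 3: 12 mL/hr × 0.8 hr = 9.6 mL → 9.6 mL × 14.27143 mg/mL = 137.0057 mg
Total = 593.6914 + 951.048 + 137.0057 = 1681.745 mg

1682 mg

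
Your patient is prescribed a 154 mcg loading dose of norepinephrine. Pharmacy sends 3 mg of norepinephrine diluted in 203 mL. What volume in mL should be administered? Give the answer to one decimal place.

10.4 mL

Concentration = 3 mg ÷ 203 mL = 0.01477833 mg/mL = 14.77833 mcg/mL
Volume = 154 mcg ÷ 14.77833 mcg/mL = 10.42067 mL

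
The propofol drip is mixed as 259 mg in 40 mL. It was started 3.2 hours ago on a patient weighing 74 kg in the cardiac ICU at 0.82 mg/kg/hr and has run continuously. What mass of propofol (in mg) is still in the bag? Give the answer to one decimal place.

64.8 mg

Dose = 0.82 mg/kg/hr × 74 kg = 60.68 mg/hr
Concentration = 259 mg ÷ 40 mL = 6.475 mg/mL
Rate = 60.68 mg/hr ÷ 6.475 mg/mL = 9.371429 mL/hr
Volume infused = 9.371429 mL/hr × 3.2 hr = 29.98857 mL
Volume remaining = 40 − 29.98857 = 10.01143 mL
Drug remaining = 10.01143 mL × 6.475 mg/mL = 64.824 mg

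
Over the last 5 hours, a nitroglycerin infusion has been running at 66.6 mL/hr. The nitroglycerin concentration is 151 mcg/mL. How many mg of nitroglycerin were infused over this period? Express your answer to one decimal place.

Drug rate = 66.6 mL/hr × 151 mcg/mL = 10056.6 mcg/hr
Total = 10056.6 mcg/hr × 5 hr = 50283 mcg = 50.283 mg

50.3 mg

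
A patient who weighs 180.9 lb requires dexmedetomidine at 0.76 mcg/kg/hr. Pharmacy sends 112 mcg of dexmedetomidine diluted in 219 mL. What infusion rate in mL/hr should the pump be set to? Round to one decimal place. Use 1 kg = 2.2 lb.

122.2 mL/hr

Weight = 180.9 lb ÷ 2.2 lb/kg = 82.22727 kg
Dose = 0.76 mcg/kg/hr × 82.22727 kg = 62.49273 mcg/hr
Concentration = 112 mcg ÷ 219 mL = 0.5114155 mcg/mL
Rate = 62.49273 mcg/hr ÷ 0.5114155 mcg/mL = 122.1956 mL/hr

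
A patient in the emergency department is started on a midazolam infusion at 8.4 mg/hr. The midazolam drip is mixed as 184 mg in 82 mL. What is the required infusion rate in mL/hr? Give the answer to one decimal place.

Concentration = 184 mg ÷ 82 mL = 2.243902 mg/mL
Rate = 8.4 mg/hr ÷ 2.243902 mg/mL = 3.743478 mL/hr

3.7 mL/hr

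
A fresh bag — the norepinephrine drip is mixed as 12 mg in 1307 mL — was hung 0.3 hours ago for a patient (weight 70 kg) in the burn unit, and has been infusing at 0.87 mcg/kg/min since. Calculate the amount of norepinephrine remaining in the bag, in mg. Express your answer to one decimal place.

10.9 mg

Dose = 0.87 mcg/kg/min × 70 kg = 60.9 mcg/min
60.9 mcg/min × 60 min/hr = 3654 mcg/hr
Concentration = 12 mg ÷ 1307 mL = 0.009181331 mg/mL = 9.181331 mcg/mL
Rate = 3654 mcg/hr ÷ 9.181331 mcg/mL = 397.9815 mL/hr
Volume infused = 397.9815 mL/hr × 0.3 hr = 119.3944 mL
Volume remaining = 1307 − 119.3944 = 1187.606 mL
Drug remaining = 1187.606 mL × 9.181331 mcg/mL = 10903.8 mcg = 10.9038 mg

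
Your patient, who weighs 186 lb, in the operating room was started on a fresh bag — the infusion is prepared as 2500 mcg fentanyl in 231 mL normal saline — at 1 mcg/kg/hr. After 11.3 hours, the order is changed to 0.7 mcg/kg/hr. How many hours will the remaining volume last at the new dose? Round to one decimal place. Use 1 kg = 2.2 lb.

26.1 hours

Initial rate:
Weight = 186 lb ÷ 2.2 lb/kg = 84.54545 kg
Dose = 1 mcg/kg/hr × 84.54545 kg = 84.54545 mcg/hr
Concentration = 2500 mcg ÷ 231 mL = 10.82251 mcg/mL
Rate = 84.54545 mcg/hr ÷ 10.82251 mcg/mL = 7.812 mL/hr
Volume infused so far = 7.812 mL/hr × 11.3 hr = 88.2756 mL
Volume remaining = 231 − 88.2756 = 142.7244 mL
New rate:
Dose = 0.7 mcg/kg/hr × 84.54545 kg = 59.18182 mcg/hr
Rate = 59.18182 mcg/hr ÷ 10.82251 mcg/mL = 5.4684 mL/hr
Time remaining = 142.7244 mL ÷ 5.4684 mL/hr = 26.09985 hr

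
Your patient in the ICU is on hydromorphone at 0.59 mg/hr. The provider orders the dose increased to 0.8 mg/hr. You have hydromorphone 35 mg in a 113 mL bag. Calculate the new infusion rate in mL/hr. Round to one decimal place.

2.6 mL/hr

Concentration = 35 mg ÷ 113 mL = 0.3097345 mg/mL
Rate = 0.8 mg/hr ÷ 0.3097345 mg/mL = 2.582857 mL/hr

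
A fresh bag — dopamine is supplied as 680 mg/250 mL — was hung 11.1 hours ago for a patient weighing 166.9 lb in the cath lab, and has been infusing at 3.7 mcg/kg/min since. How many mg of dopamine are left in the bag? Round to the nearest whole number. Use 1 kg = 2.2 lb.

Weight = 166.9 lb ÷ 2.2 lb/kg = 75.86364 kg
Dose = 3.7 mcg/kg/min × 75.86364 kg = 280.6955 mcg/min
280.6955 mcg/min × 60 min/hr = 16841.73 mcg/hr
Concentration = 680 mg ÷ 250 mL = 2.72 mg/mL = 2720 mcg/mL
Rate = 16841.73 mcg/hr ÷ 2720 mcg/mL = 6.191811 mL/hr
Volume infused = 6.191811 mL/hr × 11.1 hr = 68.72911 mL
Volume remaining = 250 − 68.72911 = 181.2709 mL
Drug remaining = 181.2709 mL × 2720 mcg/mL = 493056.8 mcg = 493.0568 mg

493 mg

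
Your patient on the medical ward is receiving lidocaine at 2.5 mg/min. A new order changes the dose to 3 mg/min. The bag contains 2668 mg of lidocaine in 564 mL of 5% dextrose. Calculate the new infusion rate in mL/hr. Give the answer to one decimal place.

38.1 mL/hr

3 mg/min × 60 min/hr = 180 mg/hr
Concentration = 2668 mg ÷ 564 mL = 4.730496 mg/mL
Rate = 180 mg/hr ÷ 4.730496 mg/mL = 38.05097 mL/hr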